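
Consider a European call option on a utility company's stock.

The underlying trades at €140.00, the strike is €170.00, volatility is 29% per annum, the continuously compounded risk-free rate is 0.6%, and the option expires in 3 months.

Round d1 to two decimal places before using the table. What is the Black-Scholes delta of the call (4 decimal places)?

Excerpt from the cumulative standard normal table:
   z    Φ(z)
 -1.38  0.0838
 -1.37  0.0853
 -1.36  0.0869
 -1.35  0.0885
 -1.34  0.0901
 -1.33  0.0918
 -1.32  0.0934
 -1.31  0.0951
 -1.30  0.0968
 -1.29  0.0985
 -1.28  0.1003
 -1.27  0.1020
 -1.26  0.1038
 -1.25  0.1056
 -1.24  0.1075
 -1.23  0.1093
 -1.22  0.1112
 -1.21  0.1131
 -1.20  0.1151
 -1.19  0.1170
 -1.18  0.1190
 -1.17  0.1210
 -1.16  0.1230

σ√T = 0.29 × 0.5000 = 0.1450
ln(S/K) + (r + σ²/2)T = ln(140/170) + (0.006 + 0.29²/2)·0.25 = -0.1942 + 0.0120 = -0.1821
d₁ = -0.1821 / 0.1450 = -1.2562 ⇒ -1.26
N(d₁) = N(-1.26) = 0.1038
Δ_call = N(d₁) = 0.1038

0.1038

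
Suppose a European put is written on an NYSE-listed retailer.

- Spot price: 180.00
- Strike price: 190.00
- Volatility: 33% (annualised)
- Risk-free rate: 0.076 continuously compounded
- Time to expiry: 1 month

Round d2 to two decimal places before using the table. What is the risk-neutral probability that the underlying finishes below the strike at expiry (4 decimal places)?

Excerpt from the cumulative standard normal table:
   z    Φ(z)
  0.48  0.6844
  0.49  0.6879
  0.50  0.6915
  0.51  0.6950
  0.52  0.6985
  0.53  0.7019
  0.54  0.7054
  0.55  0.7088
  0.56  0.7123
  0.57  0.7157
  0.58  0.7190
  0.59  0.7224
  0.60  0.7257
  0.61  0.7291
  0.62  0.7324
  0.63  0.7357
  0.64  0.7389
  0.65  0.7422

0.7088

σ√T = 0.33 × 0.2887 = 0.0953
d₁ = [ln(180/190) + (0.076 + 0.33²/2)·0.08333] / 0.0953 = [-0.0541 + 0.0109] / 0.0953 = -0.4534 which rounds to -0.45
d₂ = d₁ − σ√T = -0.4534 − 0.0953 = -0.5487 which rounds to -0.55
Pr(exercise) under Q = N(−d₂) = N(0.55) = 0.7088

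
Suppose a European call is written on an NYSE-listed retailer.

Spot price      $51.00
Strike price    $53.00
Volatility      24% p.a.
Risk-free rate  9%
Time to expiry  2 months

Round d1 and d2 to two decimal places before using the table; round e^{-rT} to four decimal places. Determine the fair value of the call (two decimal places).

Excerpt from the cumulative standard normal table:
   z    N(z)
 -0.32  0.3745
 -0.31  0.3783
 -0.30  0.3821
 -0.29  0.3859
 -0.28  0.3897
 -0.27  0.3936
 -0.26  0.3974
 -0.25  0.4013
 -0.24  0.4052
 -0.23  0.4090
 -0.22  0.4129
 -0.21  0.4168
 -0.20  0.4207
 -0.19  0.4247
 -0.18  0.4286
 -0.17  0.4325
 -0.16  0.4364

T = 0.1667;  σ√T = 0.0980
d₁ = [ln(51/53) + (0.09 + 0.24²/2)·0.1667] / 0.0980 = [-0.0385 + 0.0198] / 0.0980 = -0.1905 ≈ -0.19
d₂ = d₁ − σ√T = -0.1905 − 0.0980 = -0.2885 ≈ -0.29
e^(−rT) = e^(−0.09·0.1667) = 0.9851
N(d₁) = N(-0.19) = 0.4247;  N(d₂) = N(-0.29) = 0.3859
C = 51·0.4247 − 53·0.9851·0.3859 = 21.6597 − 20.1480 = 1.5117

$1.51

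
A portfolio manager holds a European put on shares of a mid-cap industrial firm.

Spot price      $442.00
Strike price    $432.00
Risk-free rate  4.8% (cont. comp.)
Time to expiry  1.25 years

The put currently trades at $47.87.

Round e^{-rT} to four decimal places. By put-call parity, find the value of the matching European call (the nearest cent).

$83.01

exp(−rT) = exp(−0.048·1.25) = 0.9418
Put-call parity: C − P = S − K·e^(−rT) = 442 − 432·0.9418 = 442 − 406.8576 = 35.1424
C = P + (C − P) = 47.87 + (35.1424) = 83.0124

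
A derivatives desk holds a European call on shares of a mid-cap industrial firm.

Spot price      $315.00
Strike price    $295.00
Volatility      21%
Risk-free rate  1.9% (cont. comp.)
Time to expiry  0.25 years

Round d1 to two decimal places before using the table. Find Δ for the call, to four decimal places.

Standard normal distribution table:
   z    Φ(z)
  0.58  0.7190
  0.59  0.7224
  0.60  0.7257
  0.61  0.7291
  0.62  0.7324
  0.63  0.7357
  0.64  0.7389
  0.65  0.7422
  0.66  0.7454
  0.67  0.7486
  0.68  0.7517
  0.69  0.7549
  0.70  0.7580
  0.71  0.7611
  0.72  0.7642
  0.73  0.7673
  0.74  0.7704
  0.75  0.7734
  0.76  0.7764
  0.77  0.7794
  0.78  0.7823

T = 0.25;  σ√T = 0.1050
d₁ = [ln(315/295) + (0.019 + 0.21²/2)·0.25] / 0.1050 = [0.0656 + 0.0103] / 0.1050 = 0.7225 ≈ 0.72
N(d₁) = N(0.72) = 0.7642
Δ_call = N(d₁) = 0.7642

0.7642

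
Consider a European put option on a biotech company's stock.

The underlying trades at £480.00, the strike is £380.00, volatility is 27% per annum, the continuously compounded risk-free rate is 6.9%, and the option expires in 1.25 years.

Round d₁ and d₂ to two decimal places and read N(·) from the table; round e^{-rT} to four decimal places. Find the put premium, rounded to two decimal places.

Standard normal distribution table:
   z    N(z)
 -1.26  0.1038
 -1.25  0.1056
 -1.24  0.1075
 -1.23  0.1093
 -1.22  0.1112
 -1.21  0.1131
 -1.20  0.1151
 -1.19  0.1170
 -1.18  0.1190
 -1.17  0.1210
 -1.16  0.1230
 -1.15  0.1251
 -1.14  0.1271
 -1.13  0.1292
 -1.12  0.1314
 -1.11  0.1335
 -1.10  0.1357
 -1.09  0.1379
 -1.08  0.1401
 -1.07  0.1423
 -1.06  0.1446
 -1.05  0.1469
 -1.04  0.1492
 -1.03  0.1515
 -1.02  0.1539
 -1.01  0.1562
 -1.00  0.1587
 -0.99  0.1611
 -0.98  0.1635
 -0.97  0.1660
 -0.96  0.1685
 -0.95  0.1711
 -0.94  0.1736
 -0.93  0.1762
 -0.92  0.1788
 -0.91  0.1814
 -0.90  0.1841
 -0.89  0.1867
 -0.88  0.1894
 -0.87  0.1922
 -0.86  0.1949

£8.95

T = 1.25;  σ√T = 0.3019
ln(S/K) + (r + σ²/2)T = ln(480/380) + (0.069 + 0.27²/2)·1.25 = 0.2336 + 0.1318 = 0.3654
d₁ = 0.3654 / 0.3019 = 1.2105 ⇒ 1.21
d₂ = d₁ − σ√T = 1.2105 − 0.3019 = 0.9087 ⇒ 0.91
e^(−rT) = e^(−0.069·1.25) = 0.9174
N(−d₂) = N(-0.91) = 0.1814;  N(−d₁) = N(-1.21) = 0.1131
P = 380·0.9174·0.1814 − 480·0.1131 = 63.2382 − 54.2880 = 8.9502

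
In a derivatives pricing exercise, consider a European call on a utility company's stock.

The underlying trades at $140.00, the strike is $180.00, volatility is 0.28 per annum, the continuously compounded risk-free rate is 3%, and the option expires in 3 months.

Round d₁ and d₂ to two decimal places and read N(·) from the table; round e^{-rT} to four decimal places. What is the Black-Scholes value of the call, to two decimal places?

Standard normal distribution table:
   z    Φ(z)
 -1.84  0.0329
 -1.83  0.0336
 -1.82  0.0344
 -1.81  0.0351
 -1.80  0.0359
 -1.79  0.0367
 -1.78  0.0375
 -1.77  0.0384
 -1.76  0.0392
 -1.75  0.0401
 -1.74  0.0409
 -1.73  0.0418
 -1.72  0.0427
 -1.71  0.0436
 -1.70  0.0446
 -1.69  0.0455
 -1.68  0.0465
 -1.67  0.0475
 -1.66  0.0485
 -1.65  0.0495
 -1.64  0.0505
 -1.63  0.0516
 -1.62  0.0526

$0.38

σ√T = 0.28·√0.25 = 0.1400
d₁ = [ln(140/180) + (0.03 + 0.28²/2)·0.25] / 0.1400 = [-0.2513 + 0.0173] / 0.1400 = -1.6715 ⇒ -1.67
d₂ = d₁ − σ√T = -1.6715 − 0.1400 = -1.8115 ⇒ -1.81
exp(−rT) = exp(−0.03·0.25) = 0.9925
C = 140·N(-1.67) − 180·0.9925·N(-1.81) = 140·0.0475 − 180·0.9925·0.0351 = 6.6500 − 6.2706 = 0.3794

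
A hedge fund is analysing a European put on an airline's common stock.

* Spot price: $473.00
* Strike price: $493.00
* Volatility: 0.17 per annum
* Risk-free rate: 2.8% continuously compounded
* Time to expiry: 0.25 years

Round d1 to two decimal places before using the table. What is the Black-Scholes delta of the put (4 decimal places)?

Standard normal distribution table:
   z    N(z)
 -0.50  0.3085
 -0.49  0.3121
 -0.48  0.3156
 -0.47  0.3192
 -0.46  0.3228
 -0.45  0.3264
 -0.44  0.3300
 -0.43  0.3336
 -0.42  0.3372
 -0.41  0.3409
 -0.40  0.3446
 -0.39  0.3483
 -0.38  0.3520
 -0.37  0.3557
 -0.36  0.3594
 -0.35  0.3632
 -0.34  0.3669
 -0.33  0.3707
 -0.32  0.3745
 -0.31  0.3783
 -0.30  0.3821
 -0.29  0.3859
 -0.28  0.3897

σ√T = 0.17 × 0.5000 = 0.0850
d₁ = [ln(473/493) + (0.028 + 0.17²/2)·0.25] / 0.0850 = [-0.0414 + 0.0106] / 0.0850 = -0.3624 ⇒ -0.36
N(d₁) = N(-0.36) = 0.3594
Δ_put = N(d₁) − 1 = 0.3594 − 1 = -0.6406

-0.6406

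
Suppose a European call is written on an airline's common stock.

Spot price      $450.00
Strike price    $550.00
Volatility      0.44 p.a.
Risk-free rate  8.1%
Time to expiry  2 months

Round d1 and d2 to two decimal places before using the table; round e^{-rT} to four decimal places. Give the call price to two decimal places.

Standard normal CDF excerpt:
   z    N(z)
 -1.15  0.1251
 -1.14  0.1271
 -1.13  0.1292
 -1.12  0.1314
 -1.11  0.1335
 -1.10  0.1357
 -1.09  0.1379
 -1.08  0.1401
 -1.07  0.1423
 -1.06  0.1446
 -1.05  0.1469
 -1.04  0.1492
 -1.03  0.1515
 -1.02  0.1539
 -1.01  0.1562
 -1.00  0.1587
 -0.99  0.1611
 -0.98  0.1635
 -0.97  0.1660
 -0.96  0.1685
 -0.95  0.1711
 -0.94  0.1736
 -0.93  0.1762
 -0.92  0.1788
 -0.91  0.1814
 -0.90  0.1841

σ√T = 0.44·√0.1667 = 0.1796
d₁ = [ln(450/550) + (0.081 + ½·0.44²)·0.1667] / (σ√T) = (-0.2007 + 0.0296) / 0.1796 = -0.9522 → -0.95
d₂ = -0.9522 − 0.1796 = -1.1318 → -1.13
e^(−rT) = e^(−0.081·0.1667) = 0.9866
N(d₁) = N(-0.95) = 0.1711;  N(d₂) = N(-1.13) = 0.1292
C = 450·0.1711 − 550·0.9866·0.1292 = 76.9950 − 70.1078 = 6.8872

$6.89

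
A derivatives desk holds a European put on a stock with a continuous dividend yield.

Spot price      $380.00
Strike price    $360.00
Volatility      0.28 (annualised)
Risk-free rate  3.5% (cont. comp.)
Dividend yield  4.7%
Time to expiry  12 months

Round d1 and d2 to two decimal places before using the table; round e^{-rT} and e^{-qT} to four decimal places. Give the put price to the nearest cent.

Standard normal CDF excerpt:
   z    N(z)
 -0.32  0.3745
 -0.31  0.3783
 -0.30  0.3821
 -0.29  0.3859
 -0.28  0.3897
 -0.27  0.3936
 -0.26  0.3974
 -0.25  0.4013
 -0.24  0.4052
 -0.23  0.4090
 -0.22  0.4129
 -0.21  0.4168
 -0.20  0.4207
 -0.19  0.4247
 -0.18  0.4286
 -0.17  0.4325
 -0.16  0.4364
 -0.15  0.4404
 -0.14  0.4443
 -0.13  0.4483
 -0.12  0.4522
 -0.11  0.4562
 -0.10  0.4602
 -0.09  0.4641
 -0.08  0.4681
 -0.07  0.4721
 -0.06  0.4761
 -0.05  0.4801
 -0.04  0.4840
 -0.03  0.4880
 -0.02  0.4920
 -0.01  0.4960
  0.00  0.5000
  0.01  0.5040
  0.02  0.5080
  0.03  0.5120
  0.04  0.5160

T = 1;  σ√T = 0.2800
d₁ = [ln(380/360) + (0.035 − 0.047 + 0.28²/2)·1] / 0.2800 = [0.0541 + 0.0272] / 0.2800 = 0.2902 → 0.29
d₂ = d₁ − σ√T = 0.2902 − 0.2800 = 0.0102 → 0.01
e^(−qT) = e^(−0.047·1) = 0.9541;  e^(−rT) = e^(−0.035·1) = 0.9656
N(−d₂) = N(-0.01) = 0.4960;  N(−d₁) = N(-0.29) = 0.3859
P = 360·0.9656·0.4960 − 380·0.9541·0.3859 = 172.4175 − 139.9111 = 32.5064

$32.51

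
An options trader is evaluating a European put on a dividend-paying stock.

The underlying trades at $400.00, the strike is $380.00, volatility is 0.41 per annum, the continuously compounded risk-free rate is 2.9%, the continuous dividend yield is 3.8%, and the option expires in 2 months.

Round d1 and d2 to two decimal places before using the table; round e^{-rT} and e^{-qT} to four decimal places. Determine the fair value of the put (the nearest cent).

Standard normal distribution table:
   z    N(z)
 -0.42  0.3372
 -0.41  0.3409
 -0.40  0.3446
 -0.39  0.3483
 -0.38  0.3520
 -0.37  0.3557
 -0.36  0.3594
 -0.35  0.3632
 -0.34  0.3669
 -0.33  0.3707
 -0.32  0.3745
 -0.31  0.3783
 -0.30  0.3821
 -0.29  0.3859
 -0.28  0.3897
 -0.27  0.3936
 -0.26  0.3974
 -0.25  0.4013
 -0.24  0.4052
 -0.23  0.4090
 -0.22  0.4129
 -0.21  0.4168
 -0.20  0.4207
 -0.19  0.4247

$17.71

σ√T = 0.41 × 0.4082 = 0.1674
d₁ = [ln(400/380) + (0.029 − 0.038 + ½·0.41²)·0.1667] / (σ√T) = (0.0513 + 0.0125) / 0.1674 = 0.3812 → 0.38
d₂ = 0.3812 − 0.1674 = 0.2138 → 0.21
exp(−qT) = exp(−0.038·0.1667) = 0.9937;  exp(−rT) = exp(−0.029·0.1667) = 0.9952
N(−d₂) = N(-0.21) = 0.4168;  N(−d₁) = N(-0.38) = 0.3520
P = 380·0.9952·0.4168 − 400·0.9937·0.3520 = 157.6238 − 139.9130 = 17.7108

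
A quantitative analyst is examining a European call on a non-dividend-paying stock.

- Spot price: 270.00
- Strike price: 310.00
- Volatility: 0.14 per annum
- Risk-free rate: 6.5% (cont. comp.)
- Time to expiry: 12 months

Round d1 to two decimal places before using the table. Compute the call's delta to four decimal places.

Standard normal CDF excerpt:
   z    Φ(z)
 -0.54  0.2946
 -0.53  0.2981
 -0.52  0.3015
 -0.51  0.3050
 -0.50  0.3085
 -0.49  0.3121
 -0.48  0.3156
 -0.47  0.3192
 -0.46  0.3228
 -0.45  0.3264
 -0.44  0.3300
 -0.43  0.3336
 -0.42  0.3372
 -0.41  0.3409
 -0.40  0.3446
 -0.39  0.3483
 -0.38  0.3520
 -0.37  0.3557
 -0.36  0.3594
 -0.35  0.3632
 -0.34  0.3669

0.3264

T = 1;  σ√T = 0.1400
d₁ = [ln(270/310) + (0.065 + 0.14²/2)·1] / 0.1400 = [-0.1382 + 0.0748] / 0.1400 = -0.4525 which rounds to -0.45
N(d₁) = N(-0.45) = 0.3264
Δ_call = N(d₁) = 0.3264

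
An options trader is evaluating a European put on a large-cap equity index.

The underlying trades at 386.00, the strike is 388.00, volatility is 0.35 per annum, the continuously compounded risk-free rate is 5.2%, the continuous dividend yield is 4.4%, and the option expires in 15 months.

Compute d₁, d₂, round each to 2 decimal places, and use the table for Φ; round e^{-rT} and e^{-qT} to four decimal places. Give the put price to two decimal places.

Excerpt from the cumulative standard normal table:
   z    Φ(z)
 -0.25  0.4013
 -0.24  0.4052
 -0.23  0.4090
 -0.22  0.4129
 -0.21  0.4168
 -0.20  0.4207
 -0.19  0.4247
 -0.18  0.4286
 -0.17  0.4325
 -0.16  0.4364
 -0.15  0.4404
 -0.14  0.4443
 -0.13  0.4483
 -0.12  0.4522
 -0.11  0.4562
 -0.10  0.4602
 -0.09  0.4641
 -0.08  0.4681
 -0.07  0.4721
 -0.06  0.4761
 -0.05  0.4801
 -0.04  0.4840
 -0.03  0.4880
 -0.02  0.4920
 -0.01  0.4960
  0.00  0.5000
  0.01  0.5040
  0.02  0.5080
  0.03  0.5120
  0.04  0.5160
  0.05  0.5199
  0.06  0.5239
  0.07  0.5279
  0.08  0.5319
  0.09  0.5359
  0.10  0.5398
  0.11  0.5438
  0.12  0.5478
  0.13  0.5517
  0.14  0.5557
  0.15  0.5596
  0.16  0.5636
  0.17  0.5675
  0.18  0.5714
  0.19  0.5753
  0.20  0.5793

σ√T = 0.35·√1.25 = 0.3913
d₁ = [ln(386/388) + (0.052 − 0.044 + 0.35²/2)·1.25] / 0.3913 = [-0.0052 + 0.0866] / 0.3913 = 0.2080 ⇒ 0.21
d₂ = d₁ − σ√T = 0.2080 − 0.3913 = -0.1833 ⇒ -0.18
exp(−qT) = exp(−0.044·1.25) = 0.9465;  exp(−rT) = exp(−0.052·1.25) = 0.9371
N(−d₂) = N(0.18) = 0.5714;  N(−d₁) = N(-0.21) = 0.4168
P = 388·0.9371·0.5714 − 386·0.9465·0.4168 = 207.7581 − 152.2775 = 55.4806

55.48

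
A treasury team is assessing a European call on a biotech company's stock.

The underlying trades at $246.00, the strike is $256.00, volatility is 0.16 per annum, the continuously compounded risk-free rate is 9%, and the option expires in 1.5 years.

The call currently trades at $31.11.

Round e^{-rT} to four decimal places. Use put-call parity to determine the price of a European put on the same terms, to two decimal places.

e^(−rT) = e^(−0.09·1.5) = 0.8737
Put-call parity: C − P = S − K·e^(−rT) = 246 − 256·0.8737 = 246 − 223.6672 = 22.3328
P = C − (C − P) = 31.11 − (22.3328) = 8.7772

$8.78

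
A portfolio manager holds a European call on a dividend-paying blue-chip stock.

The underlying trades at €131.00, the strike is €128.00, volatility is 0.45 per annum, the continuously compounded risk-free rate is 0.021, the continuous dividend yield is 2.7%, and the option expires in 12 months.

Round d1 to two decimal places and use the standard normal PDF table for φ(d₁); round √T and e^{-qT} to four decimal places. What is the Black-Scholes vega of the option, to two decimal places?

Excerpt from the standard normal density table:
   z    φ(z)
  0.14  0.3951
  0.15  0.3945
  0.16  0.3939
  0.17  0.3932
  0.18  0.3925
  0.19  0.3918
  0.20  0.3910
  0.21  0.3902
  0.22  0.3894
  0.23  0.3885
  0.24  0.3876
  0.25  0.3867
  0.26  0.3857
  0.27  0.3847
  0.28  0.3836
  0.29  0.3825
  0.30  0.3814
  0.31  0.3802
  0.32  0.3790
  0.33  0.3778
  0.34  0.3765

49.18

T = 1;  σ√T = 0.4500
d₁ = [ln(131/128) + (0.021 − 0.027 + 0.45²/2)·1] / 0.4500 = [0.0232 + 0.0953] / 0.4500 = 0.2631 which rounds to 0.26
√T = √1 = 1.0000
φ(d₁) = φ(0.26) = 0.3857
e^(−qT) = e^(−0.027·1) = 0.9734
vega = S·e^(−qT)·φ(d₁)·√T = 131·0.9734·0.3857·1.0000 = 49.1827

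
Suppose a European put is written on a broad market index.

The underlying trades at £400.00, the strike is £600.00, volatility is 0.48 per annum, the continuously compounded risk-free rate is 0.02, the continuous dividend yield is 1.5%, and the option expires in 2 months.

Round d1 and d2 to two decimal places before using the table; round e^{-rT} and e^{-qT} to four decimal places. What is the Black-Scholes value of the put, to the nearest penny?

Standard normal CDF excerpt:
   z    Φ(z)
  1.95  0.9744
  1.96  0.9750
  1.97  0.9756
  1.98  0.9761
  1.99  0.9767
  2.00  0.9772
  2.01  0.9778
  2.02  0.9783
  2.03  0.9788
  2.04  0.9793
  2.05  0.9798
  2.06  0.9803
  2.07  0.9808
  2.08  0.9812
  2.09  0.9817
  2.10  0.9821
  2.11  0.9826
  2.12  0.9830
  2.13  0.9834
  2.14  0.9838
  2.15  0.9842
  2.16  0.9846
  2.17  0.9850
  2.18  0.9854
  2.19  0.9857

£199.55

σ√T = 0.48 × 0.4082 = 0.1960
d₁ = [ln(400/600) + (0.02 − 0.015 + ½·0.48²)·0.1667] / (σ√T) = (-0.4055 + 0.0200) / 0.1960 = -1.9669 which rounds to -1.97
d₂ = -1.9669 − 0.1960 = -2.1629 which rounds to -2.16
exp(−qT) = exp(−0.015·0.1667) = 0.9975;  exp(−rT) = exp(−0.02·0.1667) = 0.9967
N(−d₂) = N(2.16) = 0.9846;  N(−d₁) = N(1.97) = 0.9756
P = 600·0.9967·0.9846 − 400·0.9975·0.9756 = 588.8105 − 389.2644 = 199.5461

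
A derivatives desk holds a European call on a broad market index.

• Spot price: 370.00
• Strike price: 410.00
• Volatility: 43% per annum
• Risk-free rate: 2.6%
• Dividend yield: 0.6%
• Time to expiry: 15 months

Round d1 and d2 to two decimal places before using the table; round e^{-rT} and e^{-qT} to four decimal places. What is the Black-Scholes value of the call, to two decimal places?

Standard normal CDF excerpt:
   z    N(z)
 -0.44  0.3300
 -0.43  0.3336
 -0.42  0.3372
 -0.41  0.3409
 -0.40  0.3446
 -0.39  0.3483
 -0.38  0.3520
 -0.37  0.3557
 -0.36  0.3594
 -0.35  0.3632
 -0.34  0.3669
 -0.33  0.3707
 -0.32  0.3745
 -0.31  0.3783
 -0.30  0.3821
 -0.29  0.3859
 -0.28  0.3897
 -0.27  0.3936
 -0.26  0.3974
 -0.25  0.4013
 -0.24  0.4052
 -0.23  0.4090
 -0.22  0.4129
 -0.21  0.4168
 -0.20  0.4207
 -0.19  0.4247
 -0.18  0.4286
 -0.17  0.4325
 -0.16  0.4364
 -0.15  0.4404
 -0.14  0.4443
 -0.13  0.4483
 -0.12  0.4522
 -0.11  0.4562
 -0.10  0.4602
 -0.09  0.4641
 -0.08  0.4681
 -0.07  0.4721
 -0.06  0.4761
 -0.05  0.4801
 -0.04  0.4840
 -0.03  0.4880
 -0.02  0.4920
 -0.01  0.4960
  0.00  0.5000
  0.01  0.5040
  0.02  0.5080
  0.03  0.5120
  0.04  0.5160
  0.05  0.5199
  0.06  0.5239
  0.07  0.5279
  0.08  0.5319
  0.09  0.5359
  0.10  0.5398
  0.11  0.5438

58.56

σ√T = 0.43·√1.25 = 0.4808
d₁ = [ln(370/410) + (0.026 − 0.006 + 0.43²/2)·1.25] / 0.4808 = [-0.1027 + 0.1406] / 0.4808 = 0.0789 → 0.08
d₂ = d₁ − σ√T = 0.0789 − 0.4808 = -0.4019 → -0.40
exp(−qT) = exp(−0.006·1.25) = 0.9925;  exp(−rT) = exp(−0.026·1.25) = 0.9680
N(d₁) = N(0.08) = 0.5319;  N(d₂) = N(-0.40) = 0.3446
C = 370·0.9925·0.5319 − 410·0.9680·0.3446 = 195.3270 − 136.7648 = 58.5621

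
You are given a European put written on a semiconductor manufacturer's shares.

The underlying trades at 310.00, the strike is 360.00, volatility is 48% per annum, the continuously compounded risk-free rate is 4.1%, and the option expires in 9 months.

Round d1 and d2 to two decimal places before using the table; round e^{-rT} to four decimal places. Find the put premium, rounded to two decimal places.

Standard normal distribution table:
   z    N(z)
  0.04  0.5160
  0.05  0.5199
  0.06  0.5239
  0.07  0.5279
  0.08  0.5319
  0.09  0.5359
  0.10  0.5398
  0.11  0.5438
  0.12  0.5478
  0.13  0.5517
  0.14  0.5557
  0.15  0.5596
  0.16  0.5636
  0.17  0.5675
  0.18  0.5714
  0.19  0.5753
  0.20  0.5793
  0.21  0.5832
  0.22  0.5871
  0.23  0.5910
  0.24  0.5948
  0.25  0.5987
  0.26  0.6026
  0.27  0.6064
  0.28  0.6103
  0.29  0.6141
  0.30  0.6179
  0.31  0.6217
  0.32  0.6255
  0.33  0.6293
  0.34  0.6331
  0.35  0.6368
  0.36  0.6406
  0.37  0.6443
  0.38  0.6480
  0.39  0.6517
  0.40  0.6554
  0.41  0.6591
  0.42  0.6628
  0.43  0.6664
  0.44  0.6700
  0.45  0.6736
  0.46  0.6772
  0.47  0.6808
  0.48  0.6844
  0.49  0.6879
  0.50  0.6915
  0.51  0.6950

σ√T = 0.48·√0.75 = 0.4157
d₁ = [ln(310/360) + (0.041 + 0.48²/2)·0.75] / 0.4157 = [-0.1495 + 0.1172] / 0.4157 = -0.0779 which rounds to -0.08
d₂ = d₁ − σ√T = -0.0779 − 0.4157 = -0.4936 which rounds to -0.49
exp(−rT) = exp(−0.041·0.75) = 0.9697
N(−d₂) = N(0.49) = 0.6879;  N(−d₁) = N(0.08) = 0.5319
P = 360·0.9697·0.6879 − 310·0.5319 = 240.1404 − 164.8890 = 75.2514

75.25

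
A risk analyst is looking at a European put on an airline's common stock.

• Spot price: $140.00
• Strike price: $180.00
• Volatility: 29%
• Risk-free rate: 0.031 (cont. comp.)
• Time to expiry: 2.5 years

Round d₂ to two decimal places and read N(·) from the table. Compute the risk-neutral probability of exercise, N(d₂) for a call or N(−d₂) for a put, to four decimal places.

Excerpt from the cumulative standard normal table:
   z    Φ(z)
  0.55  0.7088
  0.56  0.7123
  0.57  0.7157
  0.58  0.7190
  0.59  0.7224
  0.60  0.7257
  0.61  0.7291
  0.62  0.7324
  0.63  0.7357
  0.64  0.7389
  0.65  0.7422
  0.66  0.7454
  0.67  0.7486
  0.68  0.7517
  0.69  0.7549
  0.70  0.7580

0.7291

σ√T = 0.29·√2.5 = 0.4585
ln(S/K) + (r + σ²/2)T = ln(140/180) + (0.031 + 0.29²/2)·2.5 = -0.2513 + 0.1826 = -0.0687
d₁ = -0.0687 / 0.4585 = -0.1498 which rounds to -0.15
d₂ = d₁ − σ√T = -0.1498 − 0.4585 = -0.6083 which rounds to -0.61
Risk-neutral Pr[S_T < K] = N(−d₂) = N(0.61) = 0.7291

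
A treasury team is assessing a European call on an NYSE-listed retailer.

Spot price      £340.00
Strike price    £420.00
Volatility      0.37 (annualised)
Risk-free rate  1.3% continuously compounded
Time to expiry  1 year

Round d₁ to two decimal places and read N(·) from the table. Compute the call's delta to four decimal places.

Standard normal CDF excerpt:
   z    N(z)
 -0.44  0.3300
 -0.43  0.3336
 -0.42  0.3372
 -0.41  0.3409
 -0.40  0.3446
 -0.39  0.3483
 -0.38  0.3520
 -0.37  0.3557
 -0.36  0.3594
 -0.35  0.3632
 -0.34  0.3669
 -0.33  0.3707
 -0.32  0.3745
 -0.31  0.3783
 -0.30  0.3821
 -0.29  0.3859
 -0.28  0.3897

0.3632

T = 1;  σ√T = 0.3700
d₁ = [ln(340/420) + (0.013 + ½·0.37²)·1] / (σ√T) = (-0.2113 + 0.0814) / 0.3700 = -0.3510 → -0.35
N(d₁) = N(-0.35) = 0.3632
Δ_call = N(d₁) = 0.3632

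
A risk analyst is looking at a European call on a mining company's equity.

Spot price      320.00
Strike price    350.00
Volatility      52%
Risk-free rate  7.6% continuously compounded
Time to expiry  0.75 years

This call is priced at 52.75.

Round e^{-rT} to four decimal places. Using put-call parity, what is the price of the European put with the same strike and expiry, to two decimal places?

63.36

exp(−rT) = exp(−0.076·0.75) = 0.9446
Put-call parity: C − P = S − K·e^(−rT) = 320 − 350·0.9446 = 320 − 330.6100 = -10.6100
P = C − (C − P) = 52.75 − (-10.6100) = 63.3600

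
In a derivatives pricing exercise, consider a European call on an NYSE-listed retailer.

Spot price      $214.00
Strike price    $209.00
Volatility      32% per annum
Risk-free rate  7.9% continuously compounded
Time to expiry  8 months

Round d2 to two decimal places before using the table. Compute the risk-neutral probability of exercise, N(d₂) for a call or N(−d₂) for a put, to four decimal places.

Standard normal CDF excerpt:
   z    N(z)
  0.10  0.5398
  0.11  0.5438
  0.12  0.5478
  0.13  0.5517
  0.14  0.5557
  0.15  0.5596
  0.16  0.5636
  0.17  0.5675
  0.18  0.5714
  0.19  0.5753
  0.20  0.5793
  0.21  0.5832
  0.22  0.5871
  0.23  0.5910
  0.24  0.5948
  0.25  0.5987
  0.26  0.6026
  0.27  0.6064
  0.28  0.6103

0.5636

σ√T = 0.32 × 0.8165 = 0.2613
d₁ = [ln(214/209) + (0.079 + 0.32²/2)·0.6667] / 0.2613 = [0.0236 + 0.0868] / 0.2613 = 0.4227 which rounds to 0.42
d₂ = d₁ − σ√T = 0.4227 − 0.2613 = 0.1614 which rounds to 0.16
Risk-neutral Pr[S_T > K] = N(d₂) = N(0.16) = 0.5636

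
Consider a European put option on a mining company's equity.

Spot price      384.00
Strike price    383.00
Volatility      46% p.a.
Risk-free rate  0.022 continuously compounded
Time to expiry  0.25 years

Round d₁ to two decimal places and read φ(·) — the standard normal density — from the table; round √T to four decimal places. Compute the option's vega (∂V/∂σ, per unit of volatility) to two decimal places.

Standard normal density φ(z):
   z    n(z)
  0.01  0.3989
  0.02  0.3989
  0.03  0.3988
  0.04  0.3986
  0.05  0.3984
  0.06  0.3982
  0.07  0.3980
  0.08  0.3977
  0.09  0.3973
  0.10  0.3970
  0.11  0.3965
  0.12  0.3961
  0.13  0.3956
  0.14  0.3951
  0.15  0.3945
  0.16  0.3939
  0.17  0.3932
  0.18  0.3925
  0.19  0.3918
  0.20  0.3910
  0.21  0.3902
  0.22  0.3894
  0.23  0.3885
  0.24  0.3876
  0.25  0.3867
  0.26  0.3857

σ√T = 0.46·√0.25 = 0.2300
d₁ = [ln(384/383) + (0.022 + 0.46²/2)·0.25] / 0.2300 = [0.0026 + 0.0319] / 0.2300 = 0.1503 which rounds to 0.15
√T = √0.25 = 0.5000
φ(d₁) = φ(0.15) = 0.3945
vega = S·φ(d₁)·√T = 384·0.3945·0.5000 = 75.7440
(The call has the same vega.)

75.74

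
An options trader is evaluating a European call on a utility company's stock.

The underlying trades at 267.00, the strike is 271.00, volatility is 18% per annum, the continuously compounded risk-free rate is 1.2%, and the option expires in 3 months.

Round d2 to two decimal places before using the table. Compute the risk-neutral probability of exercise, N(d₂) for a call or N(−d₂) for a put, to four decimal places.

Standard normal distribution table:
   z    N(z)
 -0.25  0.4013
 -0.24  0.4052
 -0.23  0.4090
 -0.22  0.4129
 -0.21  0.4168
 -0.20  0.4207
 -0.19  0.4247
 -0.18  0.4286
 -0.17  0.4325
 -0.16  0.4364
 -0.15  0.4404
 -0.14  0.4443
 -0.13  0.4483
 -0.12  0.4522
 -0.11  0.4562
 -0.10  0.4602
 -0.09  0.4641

0.4286

σ√T = 0.18 × 0.5000 = 0.0900
d₁ = [ln(267/271) + (0.012 + 0.18²/2)·0.25] / 0.0900 = [-0.0149 + 0.0070] / 0.0900 = -0.0869 ⇒ -0.09
d₂ = d₁ − σ√T = -0.0869 − 0.0900 = -0.1769 ⇒ -0.18
Pr(exercise) under Q = N(d₂) = 0.4286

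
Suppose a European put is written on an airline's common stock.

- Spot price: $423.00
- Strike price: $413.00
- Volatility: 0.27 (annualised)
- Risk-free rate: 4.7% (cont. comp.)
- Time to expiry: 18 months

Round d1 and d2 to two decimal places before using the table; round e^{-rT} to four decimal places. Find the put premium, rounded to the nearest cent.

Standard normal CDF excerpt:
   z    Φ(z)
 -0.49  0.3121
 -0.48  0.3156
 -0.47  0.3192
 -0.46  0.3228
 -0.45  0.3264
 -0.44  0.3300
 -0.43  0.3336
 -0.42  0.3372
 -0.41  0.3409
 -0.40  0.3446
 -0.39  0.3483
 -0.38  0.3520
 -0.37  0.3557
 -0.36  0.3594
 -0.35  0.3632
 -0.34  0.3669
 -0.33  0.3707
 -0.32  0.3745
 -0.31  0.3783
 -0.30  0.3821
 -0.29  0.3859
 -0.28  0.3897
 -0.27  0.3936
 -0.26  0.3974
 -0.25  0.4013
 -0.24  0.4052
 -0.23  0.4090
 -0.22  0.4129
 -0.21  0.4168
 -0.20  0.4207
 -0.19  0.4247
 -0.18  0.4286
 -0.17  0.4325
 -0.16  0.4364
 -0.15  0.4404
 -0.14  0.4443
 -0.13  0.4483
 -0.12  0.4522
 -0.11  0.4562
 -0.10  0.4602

$35.97

σ√T = 0.27·√1.5 = 0.3307
d₁ = [ln(423/413) + (0.047 + 0.27²/2)·1.5] / 0.3307 = [0.0239 + 0.1252] / 0.3307 = 0.4509 → 0.45
d₂ = d₁ − σ√T = 0.4509 − 0.3307 = 0.1202 → 0.12
e^(−rT) = e^(−0.047·1.5) = 0.9319
P = 413·0.9319·N(-0.12) − 423·N(-0.45) = 413·0.9319·0.4522 − 423·0.3264 = 174.0403 − 138.0672 = 35.9731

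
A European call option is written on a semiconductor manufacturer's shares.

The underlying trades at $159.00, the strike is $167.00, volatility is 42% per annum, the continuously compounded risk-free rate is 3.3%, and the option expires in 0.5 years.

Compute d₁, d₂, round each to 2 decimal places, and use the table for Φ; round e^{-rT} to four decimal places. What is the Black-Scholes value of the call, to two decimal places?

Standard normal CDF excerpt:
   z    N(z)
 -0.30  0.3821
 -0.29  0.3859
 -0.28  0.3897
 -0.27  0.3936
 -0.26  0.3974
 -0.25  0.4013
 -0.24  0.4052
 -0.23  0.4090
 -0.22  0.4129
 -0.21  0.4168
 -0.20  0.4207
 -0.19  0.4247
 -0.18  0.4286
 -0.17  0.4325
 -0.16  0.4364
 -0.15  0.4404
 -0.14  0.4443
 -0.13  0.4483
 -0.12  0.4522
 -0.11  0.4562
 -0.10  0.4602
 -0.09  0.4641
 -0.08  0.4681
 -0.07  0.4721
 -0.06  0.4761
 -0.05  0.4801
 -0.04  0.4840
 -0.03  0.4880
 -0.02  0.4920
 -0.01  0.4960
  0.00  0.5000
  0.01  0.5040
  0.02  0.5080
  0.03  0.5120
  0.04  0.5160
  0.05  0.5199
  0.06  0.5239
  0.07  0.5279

σ√T = 0.42 × 0.7071 = 0.2970
d₁ = [ln(159/167) + (0.033 + 0.42²/2)·0.5] / 0.2970 = [-0.0491 + 0.0606] / 0.2970 = 0.0388 which rounds to 0.04
d₂ = d₁ − σ√T = 0.0388 − 0.2970 = -0.2582 which rounds to -0.26
e^(−rT) = e^(−0.033·0.5) = 0.9836
N(d₁) = N(0.04) = 0.5160;  N(d₂) = N(-0.26) = 0.3974
C = 159·0.5160 − 167·0.9836·0.3974 = 82.0440 − 65.2774 = 16.7666

$16.77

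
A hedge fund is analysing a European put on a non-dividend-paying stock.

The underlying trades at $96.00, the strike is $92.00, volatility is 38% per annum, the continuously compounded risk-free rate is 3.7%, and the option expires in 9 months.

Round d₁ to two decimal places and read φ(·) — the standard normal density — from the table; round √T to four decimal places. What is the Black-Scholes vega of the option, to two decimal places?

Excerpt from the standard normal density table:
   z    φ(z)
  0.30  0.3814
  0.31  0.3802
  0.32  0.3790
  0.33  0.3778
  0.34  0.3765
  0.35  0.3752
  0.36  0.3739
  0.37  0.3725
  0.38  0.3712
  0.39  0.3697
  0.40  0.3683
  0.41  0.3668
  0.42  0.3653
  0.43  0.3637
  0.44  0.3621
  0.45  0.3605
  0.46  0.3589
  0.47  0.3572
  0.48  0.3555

T = 0.75;  σ√T = 0.3291
d₁ = [ln(96/92) + (0.037 + 0.38²/2)·0.75] / 0.3291 = [0.0426 + 0.0819] / 0.3291 = 0.3782 → 0.38
√T = √0.75 = 0.8660
φ(d₁) = φ(0.38) = 0.3712
vega = S·φ(d₁)·√T = 96·0.3712·0.8660 = 30.8601

30.86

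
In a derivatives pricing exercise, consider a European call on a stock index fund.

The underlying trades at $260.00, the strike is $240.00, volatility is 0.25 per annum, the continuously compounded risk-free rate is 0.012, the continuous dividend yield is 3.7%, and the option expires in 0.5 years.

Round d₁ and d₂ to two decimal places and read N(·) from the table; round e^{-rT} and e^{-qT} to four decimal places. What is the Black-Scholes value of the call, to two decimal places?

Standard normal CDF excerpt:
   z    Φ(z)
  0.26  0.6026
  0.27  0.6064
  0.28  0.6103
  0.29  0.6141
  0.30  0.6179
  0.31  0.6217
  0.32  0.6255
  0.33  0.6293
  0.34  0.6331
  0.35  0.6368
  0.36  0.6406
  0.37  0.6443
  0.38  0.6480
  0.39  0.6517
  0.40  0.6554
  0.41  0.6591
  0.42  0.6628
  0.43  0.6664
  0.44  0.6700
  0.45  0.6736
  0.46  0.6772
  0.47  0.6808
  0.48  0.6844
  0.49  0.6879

σ√T = 0.25·√0.5 = 0.1768
d₁ = [ln(260/240) + (0.012 − 0.037 + 0.25²/2)·0.5] / 0.1768 = [0.0800 + 0.0031] / 0.1768 = 0.4705 which rounds to 0.47
d₂ = d₁ − σ√T = 0.4705 − 0.1768 = 0.2937 which rounds to 0.29
exp(−qT) = exp(−0.037·0.5) = 0.9817;  exp(−rT) = exp(−0.012·0.5) = 0.9940
N(d₁) = N(0.47) = 0.6808;  N(d₂) = N(0.29) = 0.6141
C = 260·0.9817·0.6808 − 240·0.9940·0.6141 = 173.7688 − 146.4997 = 27.2691

$27.27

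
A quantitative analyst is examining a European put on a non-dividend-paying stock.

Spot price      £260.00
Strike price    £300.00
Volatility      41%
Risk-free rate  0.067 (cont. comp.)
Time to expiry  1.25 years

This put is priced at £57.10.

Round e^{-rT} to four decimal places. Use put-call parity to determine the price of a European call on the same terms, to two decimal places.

exp(−rT) = exp(−0.067·1.25) = 0.9197
Put-call parity: C − P = S − K·e^(−rT) = 260 − 300·0.9197 = 260 − 275.9100 = -15.9100
C = P + (C − P) = 57.10 + (-15.9100) = 41.1900

£41.19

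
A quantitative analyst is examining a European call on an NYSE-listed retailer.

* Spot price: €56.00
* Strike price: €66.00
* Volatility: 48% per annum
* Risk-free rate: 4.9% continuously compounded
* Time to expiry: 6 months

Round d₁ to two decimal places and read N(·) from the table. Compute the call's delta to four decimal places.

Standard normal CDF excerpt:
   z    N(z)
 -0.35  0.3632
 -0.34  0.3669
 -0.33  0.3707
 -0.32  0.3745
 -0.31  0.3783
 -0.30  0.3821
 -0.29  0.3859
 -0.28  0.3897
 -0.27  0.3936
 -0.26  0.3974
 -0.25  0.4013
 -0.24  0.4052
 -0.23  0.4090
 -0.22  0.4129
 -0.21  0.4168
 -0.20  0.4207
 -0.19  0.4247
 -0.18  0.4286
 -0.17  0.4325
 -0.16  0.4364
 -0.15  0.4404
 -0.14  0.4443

0.4052

T = 0.5;  σ√T = 0.3394
d₁ = [ln(56/66) + (0.049 + ½·0.48²)·0.5] / (σ√T) = (-0.1643 + 0.0821) / 0.3394 = -0.2422 → -0.24
N(d₁) = N(-0.24) = 0.4052
Δ_call = N(d₁) = 0.4052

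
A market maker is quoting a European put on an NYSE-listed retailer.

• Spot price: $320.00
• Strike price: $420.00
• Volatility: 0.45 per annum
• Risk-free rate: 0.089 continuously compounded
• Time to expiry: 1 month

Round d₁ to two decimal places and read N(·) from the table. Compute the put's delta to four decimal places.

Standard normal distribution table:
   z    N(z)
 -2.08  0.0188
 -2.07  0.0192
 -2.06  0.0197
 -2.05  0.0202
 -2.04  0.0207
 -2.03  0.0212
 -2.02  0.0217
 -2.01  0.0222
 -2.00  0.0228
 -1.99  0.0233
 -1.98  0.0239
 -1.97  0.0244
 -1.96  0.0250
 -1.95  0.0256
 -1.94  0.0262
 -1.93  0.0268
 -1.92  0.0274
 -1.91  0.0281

σ√T = 0.45 × 0.2887 = 0.1299
d₁ = [ln(320/420) + (0.089 + 0.45²/2)·0.08333] / 0.1299 = [-0.2719 + 0.0159] / 0.1299 = -1.9713 ≈ -1.97
N(d₁) = N(-1.97) = 0.0244
Δ_put = N(d₁) − 1 = 0.0244 − 1 = -0.9756

-0.9756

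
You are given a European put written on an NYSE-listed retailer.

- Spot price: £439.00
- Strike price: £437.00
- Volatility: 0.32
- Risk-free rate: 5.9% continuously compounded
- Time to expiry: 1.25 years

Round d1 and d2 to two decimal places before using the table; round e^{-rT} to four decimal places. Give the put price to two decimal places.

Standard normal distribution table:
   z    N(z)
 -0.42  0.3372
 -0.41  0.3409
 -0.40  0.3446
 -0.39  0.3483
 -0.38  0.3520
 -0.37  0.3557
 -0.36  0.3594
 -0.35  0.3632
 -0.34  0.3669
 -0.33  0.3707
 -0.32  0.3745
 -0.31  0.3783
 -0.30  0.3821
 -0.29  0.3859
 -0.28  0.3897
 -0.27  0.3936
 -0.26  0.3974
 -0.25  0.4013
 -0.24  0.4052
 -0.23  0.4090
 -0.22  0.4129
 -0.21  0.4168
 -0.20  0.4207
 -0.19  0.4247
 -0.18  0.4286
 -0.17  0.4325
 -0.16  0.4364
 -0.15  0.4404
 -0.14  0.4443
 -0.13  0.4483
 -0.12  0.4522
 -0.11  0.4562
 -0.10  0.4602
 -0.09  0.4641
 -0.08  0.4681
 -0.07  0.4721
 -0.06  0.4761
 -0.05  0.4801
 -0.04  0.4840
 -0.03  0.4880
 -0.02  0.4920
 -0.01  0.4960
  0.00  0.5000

£45.19

σ√T = 0.32·√1.25 = 0.3578
d₁ = [ln(439/437) + (0.059 + ½·0.32²)·1.25] / (σ√T) = (0.0046 + 0.1377) / 0.3578 = 0.3978 ⇒ 0.40
d₂ = 0.3978 − 0.3578 = 0.0400 ⇒ 0.04
e^(−rT) = e^(−0.059·1.25) = 0.9289
N(−d₂) = N(-0.04) = 0.4840;  N(−d₁) = N(-0.40) = 0.3446
P = 437·0.9289·0.4840 − 439·0.3446 = 196.4698 − 151.2794 = 45.1904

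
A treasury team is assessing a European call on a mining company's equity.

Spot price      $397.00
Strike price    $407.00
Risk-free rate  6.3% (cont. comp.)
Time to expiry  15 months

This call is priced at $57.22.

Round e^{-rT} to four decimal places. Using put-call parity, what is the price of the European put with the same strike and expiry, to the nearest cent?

$36.41

e^(−rT) = e^(−0.063·1.25) = 0.9243
Put-call parity: C − P = S − K·e^(−rT) = 397 − 407·0.9243 = 397 − 376.1901 = 20.8099
P = C − (C − P) = 57.22 − (20.8099) = 36.4101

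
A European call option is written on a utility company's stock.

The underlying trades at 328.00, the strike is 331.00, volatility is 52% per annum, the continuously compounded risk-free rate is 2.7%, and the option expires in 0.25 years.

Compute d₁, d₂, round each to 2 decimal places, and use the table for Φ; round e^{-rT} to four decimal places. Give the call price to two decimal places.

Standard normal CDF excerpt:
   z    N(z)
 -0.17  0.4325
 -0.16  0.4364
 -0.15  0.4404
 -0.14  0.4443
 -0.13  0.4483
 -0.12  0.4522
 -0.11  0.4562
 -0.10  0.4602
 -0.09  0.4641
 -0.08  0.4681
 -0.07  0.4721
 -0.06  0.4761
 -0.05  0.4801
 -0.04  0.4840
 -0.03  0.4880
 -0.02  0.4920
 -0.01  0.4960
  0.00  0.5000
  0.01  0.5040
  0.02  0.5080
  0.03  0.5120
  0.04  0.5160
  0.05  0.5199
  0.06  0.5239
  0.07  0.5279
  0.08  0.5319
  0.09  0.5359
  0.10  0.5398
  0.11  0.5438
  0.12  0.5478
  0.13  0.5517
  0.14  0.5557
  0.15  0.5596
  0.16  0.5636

T = 0.25;  σ√T = 0.2600
ln(S/K) + (r + σ²/2)T = ln(328/331) + (0.027 + 0.52²/2)·0.25 = -0.0091 + 0.0406 = 0.0314
d₁ = 0.0314 / 0.2600 = 0.1209 which rounds to 0.12
d₂ = d₁ − σ√T = 0.1209 − 0.2600 = -0.1391 which rounds to -0.14
exp(−rT) = exp(−0.027·0.25) = 0.9933
N(d₁) = N(0.12) = 0.5478;  N(d₂) = N(-0.14) = 0.4443
C = 328·0.5478 − 331·0.9933·0.4443 = 179.6784 − 146.0780 = 33.6004

33.60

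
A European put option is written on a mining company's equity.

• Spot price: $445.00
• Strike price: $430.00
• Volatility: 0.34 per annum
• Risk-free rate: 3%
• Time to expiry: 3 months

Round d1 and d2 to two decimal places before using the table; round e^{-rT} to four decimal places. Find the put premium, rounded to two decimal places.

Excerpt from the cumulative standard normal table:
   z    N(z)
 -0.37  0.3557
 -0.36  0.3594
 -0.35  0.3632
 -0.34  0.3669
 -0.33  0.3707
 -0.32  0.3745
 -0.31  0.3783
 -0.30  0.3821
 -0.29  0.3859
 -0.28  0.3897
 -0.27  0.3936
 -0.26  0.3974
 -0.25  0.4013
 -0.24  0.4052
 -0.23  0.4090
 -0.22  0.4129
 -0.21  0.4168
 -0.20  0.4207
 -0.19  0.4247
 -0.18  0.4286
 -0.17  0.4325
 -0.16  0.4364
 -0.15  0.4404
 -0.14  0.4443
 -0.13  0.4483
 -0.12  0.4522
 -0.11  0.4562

σ√T = 0.34 × 0.5000 = 0.1700
d₁ = [ln(445/430) + (0.03 + ½·0.34²)·0.25] / (σ√T) = (0.0343 + 0.0220) / 0.1700 = 0.3308 ⇒ 0.33
d₂ = 0.3308 − 0.1700 = 0.1608 ⇒ 0.16
exp(−rT) = exp(−0.03·0.25) = 0.9925
N(−d₂) = N(-0.16) = 0.4364;  N(−d₁) = N(-0.33) = 0.3707
P = 430·0.9925·0.4364 − 445·0.3707 = 186.2446 − 164.9615 = 21.2831

$21.28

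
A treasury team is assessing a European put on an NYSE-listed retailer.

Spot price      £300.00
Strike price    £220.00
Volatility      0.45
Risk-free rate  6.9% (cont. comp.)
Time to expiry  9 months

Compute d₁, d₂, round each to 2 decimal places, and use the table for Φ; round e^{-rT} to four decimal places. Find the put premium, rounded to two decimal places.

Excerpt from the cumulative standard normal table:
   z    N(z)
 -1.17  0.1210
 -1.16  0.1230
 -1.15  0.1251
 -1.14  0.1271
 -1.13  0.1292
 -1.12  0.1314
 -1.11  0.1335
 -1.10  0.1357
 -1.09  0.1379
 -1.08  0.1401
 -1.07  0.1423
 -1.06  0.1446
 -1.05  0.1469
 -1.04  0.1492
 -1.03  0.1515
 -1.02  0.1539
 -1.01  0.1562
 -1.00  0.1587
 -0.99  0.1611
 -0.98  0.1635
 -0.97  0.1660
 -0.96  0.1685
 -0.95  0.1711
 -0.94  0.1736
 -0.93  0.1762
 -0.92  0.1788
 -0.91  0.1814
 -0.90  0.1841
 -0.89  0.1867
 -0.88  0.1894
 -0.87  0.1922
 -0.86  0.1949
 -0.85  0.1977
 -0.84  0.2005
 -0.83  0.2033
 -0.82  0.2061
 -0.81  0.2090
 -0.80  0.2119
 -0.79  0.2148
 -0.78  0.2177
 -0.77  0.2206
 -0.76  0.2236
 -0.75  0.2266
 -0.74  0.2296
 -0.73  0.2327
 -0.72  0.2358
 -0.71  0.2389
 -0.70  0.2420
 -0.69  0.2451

σ√T = 0.45·√0.75 = 0.3897
d₁ = [ln(300/220) + (0.069 + 0.45²/2)·0.75] / 0.3897 = [0.3102 + 0.1277] / 0.3897 = 1.1235 ≈ 1.12
d₂ = d₁ − σ√T = 1.1235 − 0.3897 = 0.7338 ≈ 0.73
e^(−rT) = e^(−0.069·0.75) = 0.9496
N(−d₂) = N(-0.73) = 0.2327;  N(−d₁) = N(-1.12) = 0.1314
P = 220·0.9496·0.2327 − 300·0.1314 = 48.6138 − 39.4200 = 9.1938

£9.19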